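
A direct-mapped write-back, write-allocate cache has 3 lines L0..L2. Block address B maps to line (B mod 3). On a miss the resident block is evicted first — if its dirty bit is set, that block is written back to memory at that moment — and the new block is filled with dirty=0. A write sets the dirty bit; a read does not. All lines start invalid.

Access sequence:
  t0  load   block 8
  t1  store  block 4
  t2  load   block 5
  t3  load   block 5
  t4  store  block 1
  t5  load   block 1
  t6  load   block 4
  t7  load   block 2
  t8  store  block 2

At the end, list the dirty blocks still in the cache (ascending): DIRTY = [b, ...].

  0 | R B8 → L2 miss [-]
  1 | W B4 → L1 miss [D]
  2 | R B5 → L2 miss [-]
  3 | R B5 → L2 hit [-]
  4 | W B1 → L1 miss wb→B4 [D]
  5 | R B1 → L1 hit [D]
  6 | R B4 → L1 miss wb→B1 [-]
  7 | R B2 → L2 miss [-]
  8 | W B2 → L2 hit [D]

DIRTY = [2]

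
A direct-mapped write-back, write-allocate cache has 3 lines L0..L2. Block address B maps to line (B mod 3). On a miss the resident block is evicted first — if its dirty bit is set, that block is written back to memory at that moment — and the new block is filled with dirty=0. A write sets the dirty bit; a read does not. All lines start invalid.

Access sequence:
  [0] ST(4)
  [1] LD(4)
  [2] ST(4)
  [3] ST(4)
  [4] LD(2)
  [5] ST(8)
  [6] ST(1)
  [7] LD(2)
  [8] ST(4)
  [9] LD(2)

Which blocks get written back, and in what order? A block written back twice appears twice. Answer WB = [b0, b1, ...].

0: W B4 → L1 miss [D]
1: R B4 → L1 hit [D]
2: W B4 → L1 hit [D]
3: W B4 → L1 hit [D]
4: R B2 → L2 miss [-]
5: W B8 → L2 miss [D]
6: W B1 → L1 miss wb→B4 [D]
7: R B2 → L2 miss wb→B8 [-]
8: W B4 → L1 miss wb→B1 [D]
9: R B2 → L2 hit [-]

WB = [4, 8, 1]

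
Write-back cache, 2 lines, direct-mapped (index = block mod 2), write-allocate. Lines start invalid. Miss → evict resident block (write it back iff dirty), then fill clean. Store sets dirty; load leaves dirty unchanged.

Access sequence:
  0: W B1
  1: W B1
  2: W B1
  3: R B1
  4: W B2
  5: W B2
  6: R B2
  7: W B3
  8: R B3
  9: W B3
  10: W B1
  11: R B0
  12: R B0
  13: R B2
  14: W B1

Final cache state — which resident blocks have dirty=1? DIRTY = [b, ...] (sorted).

  0 | W B1 → L1 miss [D]
  1 | W B1 → L1 hit [D]
  2 | W B1 → L1 hit [D]
  3 | R B1 → L1 hit [D]
  4 | W B2 → L0 miss [D]
  5 | W B2 → L0 hit [D]
  6 | R B2 → L0 hit [D]
  7 | W B3 → L1 miss wb→B1 [D]
  8 | R B3 → L1 hit [D]
  9 | W B3 → L1 hit [D]
  10 | W B1 → L1 miss wb→B3 [D]
  11 | R B0 → L0 miss wb→B2 [-]
  12 | R B0 → L0 hit [-]
  13 | R B2 → L0 miss [-]
  14 | W B1 → L1 hit [D]

DIRTY = [1]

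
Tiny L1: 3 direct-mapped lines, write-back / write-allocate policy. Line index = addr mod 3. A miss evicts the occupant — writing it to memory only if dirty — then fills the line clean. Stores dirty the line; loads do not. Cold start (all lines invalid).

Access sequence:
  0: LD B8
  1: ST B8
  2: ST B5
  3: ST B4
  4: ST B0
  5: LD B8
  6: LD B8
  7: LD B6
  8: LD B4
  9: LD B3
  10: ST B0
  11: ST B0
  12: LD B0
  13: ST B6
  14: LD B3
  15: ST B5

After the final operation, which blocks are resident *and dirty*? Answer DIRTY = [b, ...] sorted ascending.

DIRTY = [4, 5]

0: R B8 -> L2 miss  d=-]
1: W B8 -> L2 hit  d=D]
2: W B5 -> L2 miss wb->B8  d=D]
3: W B4 -> L1 miss  d=D]
4: W B0 -> L0 miss  d=D]
5: R B8 -> L2 miss wb->B5  d=-]
6: R B8 -> L2 hit  d=-]
7: R B6 -> L0 miss wb->B0  d=-]
8: R B4 -> L1 hit  d=D]
9: R B3 -> L0 miss  d=-]
10: W B0 -> L0 miss  d=D]
11: W B0 -> L0 hit  d=D]
12: R B0 -> L0 hit  d=D]
13: W B6 -> L0 miss wb->B0  d=D]
14: R B3 -> L0 miss wb->B6  d=-]
15: W B5 -> L2 miss  d=D]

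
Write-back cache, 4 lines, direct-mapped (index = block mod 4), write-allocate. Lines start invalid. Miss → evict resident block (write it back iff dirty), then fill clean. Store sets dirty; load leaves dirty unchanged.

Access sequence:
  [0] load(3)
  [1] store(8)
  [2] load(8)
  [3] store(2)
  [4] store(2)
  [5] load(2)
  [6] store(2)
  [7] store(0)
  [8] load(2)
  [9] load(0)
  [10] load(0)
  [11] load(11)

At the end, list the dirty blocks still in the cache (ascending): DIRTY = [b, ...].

DIRTY = [0, 2]

  0 | R B3 → L3 miss [-]
  1 | W B8 → L0 miss [D]
  2 | R B8 → L0 hit [D]
  3 | W B2 → L2 miss [D]
  4 | W B2 → L2 hit [D]
  5 | R B2 → L2 hit [D]
  6 | W B2 → L2 hit [D]
  7 | W B0 → L0 miss wb→B8 [D]
  8 | R B2 → L2 hit [D]
  9 | R B0 → L0 hit [D]
  10 | R B0 → L0 hit [D]
  11 | R B11 → L3 miss [-]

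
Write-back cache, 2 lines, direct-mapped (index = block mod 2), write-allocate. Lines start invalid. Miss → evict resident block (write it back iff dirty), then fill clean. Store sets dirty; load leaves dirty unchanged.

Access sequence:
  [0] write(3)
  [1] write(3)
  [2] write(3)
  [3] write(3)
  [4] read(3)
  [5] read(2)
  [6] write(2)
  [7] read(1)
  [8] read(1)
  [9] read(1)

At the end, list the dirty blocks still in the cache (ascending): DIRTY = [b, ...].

DIRTY = [2]

0: W B3 → L1 miss [D]
1: W B3 → L1 hit [D]
2: W B3 → L1 hit [D]
3: W B3 → L1 hit [D]
4: R B3 → L1 hit [D]
5: R B2 → L0 miss [-]
6: W B2 → L0 hit [D]
7: R B1 → L1 miss wb→B3 [-]
8: R B1 → L1 hit [-]
9: R B1 → L1 hit [-]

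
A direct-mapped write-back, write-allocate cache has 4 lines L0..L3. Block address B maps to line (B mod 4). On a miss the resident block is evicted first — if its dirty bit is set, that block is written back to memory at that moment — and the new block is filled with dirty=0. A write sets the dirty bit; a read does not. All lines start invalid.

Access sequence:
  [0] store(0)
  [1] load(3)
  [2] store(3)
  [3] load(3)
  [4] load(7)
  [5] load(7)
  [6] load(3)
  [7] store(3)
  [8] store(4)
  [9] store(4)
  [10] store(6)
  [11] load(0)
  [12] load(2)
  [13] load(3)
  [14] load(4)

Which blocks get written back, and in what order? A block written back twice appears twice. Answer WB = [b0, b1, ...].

WB = [3, 0, 4, 6]

0: W B0 -> L0 miss  d=D]
1: R B3 -> L3 miss  d=-]
2: W B3 -> L3 hit  d=D]
3: R B3 -> L3 hit  d=D]
4: R B7 -> L3 miss wb->B3  d=-]
5: R B7 -> L3 hit  d=-]
6: R B3 -> L3 miss  d=-]
7: W B3 -> L3 hit  d=D]
8: W B4 -> L0 miss wb->B0  d=D]
9: W B4 -> L0 hit  d=D]
10: W B6 -> L2 miss  d=D]
11: R B0 -> L0 miss wb->B4  d=-]
12: R B2 -> L2 miss wb->B6  d=-]
13: R B3 -> L3 hit  d=D]
14: R B4 -> L0 miss  d=-]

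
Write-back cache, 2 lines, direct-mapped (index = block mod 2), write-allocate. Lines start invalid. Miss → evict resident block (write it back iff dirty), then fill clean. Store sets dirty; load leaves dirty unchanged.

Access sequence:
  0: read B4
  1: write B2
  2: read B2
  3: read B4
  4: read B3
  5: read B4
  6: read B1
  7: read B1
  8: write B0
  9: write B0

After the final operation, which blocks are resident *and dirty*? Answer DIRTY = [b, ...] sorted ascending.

DIRTY = [0]

0: R B4 -> L0 miss  d=-]
1: W B2 -> L0 miss  d=D]
2: R B2 -> L0 hit  d=D]
3: R B4 -> L0 miss wb->B2  d=-]
4: R B3 -> L1 miss  d=-]
5: R B4 -> L0 hit  d=-]
6: R B1 -> L1 miss  d=-]
7: R B1 -> L1 hit  d=-]
8: W B0 -> L0 miss  d=D]
9: W B0 -> L0 hit  d=D]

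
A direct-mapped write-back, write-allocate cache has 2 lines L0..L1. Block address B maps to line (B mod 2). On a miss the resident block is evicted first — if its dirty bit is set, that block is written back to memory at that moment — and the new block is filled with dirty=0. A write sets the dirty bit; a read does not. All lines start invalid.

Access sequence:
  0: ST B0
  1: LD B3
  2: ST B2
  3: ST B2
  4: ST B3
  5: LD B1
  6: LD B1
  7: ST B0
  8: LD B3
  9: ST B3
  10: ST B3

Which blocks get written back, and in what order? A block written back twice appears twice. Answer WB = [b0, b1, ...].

WB = [0, 3, 2]

  0 | W B0 → L0 miss [D]
  1 | R B3 → L1 miss [-]
  2 | W B2 → L0 miss wb→B0 [D]
  3 | W B2 → L0 hit [D]
  4 | W B3 → L1 hit [D]
  5 | R B1 → L1 miss wb→B3 [-]
  6 | R B1 → L1 hit [-]
  7 | W B0 → L0 miss wb→B2 [D]
  8 | R B3 → L1 miss [-]
  9 | W B3 → L1 hit [D]
  10 | W B3 → L1 hit [D]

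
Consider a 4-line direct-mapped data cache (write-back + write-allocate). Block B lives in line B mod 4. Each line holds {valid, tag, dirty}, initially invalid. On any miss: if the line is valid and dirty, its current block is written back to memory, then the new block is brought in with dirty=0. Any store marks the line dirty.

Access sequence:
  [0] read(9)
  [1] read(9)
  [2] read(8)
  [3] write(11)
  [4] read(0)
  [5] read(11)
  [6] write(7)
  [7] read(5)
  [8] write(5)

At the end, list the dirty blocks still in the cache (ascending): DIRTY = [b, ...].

DIRTY = [5, 7]

0: R B9 → L1 miss [-]
1: R B9 → L1 hit [-]
2: R B8 → L0 miss [-]
3: W B11 → L3 miss [D]
4: R B0 → L0 miss [-]
5: R B11 → L3 hit [D]
6: W B7 → L3 miss wb→B11 [D]
7: R B5 → L1 miss [-]
8: W B5 → L1 hit [D]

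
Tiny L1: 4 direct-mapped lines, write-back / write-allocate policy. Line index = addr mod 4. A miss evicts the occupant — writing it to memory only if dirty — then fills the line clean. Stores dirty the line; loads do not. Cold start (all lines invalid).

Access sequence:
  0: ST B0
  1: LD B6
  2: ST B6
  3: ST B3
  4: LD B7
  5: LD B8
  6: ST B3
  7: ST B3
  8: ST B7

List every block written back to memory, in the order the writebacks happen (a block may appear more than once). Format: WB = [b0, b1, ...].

WB = [3, 0, 3]

  0 | W B0 → L0 miss [D]
  1 | R B6 → L2 miss [-]
  2 | W B6 → L2 hit [D]
  3 | W B3 → L3 miss [D]
  4 | R B7 → L3 miss wb→B3 [-]
  5 | R B8 → L0 miss wb→B0 [-]
  6 | W B3 → L3 miss [D]
  7 | W B3 → L3 hit [D]
  8 | W B7 → L3 miss wb→B3 [D]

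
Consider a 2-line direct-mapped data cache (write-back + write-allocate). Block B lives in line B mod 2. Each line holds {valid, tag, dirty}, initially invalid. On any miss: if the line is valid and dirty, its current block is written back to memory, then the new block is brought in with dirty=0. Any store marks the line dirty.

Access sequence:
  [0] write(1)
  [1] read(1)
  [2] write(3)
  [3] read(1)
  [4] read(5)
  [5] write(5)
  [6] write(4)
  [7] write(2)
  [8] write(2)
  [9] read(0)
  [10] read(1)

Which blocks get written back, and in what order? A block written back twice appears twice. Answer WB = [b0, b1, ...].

WB = [1, 3, 4, 2, 5]

  0 | W B1 → L1 miss [D]
  1 | R B1 → L1 hit [D]
  2 | W B3 → L1 miss wb→B1 [D]
  3 | R B1 → L1 miss wb→B3 [-]
  4 | R B5 → L1 miss [-]
  5 | W B5 → L1 hit [D]
  6 | W B4 → L0 miss [D]
  7 | W B2 → L0 miss wb→B4 [D]
  8 | W B2 → L0 hit [D]
  9 | R B0 → L0 miss wb→B2 [-]
  10 | R B1 → L1 miss wb→B5 [-]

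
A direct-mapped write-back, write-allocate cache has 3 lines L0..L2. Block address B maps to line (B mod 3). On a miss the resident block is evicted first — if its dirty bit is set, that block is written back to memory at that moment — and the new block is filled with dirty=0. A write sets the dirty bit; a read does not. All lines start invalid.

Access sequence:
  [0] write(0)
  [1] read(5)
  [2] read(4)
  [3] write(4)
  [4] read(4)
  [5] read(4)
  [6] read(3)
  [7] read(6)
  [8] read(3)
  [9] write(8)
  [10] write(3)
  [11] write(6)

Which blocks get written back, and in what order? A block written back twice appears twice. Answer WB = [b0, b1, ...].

WB = [0, 3]

  0 | W B0 → L0 miss [D]
  1 | R B5 → L2 miss [-]
  2 | R B4 → L1 miss [-]
  3 | W B4 → L1 hit [D]
  4 | R B4 → L1 hit [D]
  5 | R B4 → L1 hit [D]
  6 | R B3 → L0 miss wb→B0 [-]
  7 | R B6 → L0 miss [-]
  8 | R B3 → L0 miss [-]
  9 | W B8 → L2 miss [D]
  10 | W B3 → L0 hit [D]
  11 | W B6 → L0 miss wb→B3 [D]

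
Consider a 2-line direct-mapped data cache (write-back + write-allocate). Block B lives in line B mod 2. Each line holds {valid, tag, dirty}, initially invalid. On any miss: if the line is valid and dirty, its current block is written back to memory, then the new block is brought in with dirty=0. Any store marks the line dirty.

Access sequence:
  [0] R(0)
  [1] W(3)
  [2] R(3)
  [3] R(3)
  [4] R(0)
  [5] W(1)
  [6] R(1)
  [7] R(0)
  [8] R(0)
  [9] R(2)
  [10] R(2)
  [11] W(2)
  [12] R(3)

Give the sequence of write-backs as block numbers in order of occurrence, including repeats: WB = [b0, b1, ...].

0: R B0 -> L0 miss  d=-]
1: W B3 -> L1 miss  d=D]
2: R B3 -> L1 hit  d=D]
3: R B3 -> L1 hit  d=D]
4: R B0 -> L0 hit  d=-]
5: W B1 -> L1 miss wb->B3  d=D]
6: R B1 -> L1 hit  d=D]
7: R B0 -> L0 hit  d=-]
8: R B0 -> L0 hit  d=-]
9: R B2 -> L0 miss  d=-]
10: R B2 -> L0 hit  d=-]
11: W B2 -> L0 hit  d=D]
12: R B3 -> L1 miss wb->B1  d=-]

WB = [3, 1]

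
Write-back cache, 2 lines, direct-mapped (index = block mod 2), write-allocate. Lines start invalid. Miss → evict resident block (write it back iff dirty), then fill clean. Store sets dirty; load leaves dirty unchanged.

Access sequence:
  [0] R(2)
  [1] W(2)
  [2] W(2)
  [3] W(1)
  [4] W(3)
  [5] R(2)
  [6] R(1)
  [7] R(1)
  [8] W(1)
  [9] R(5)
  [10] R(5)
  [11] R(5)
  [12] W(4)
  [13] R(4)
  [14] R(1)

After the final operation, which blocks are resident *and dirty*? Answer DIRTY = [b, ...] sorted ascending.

0: R B2 -> L0 miss  d=-]
1: W B2 -> L0 hit  d=D]
2: W B2 -> L0 hit  d=D]
3: W B1 -> L1 miss  d=D]
4: W B3 -> L1 miss wb->B1  d=D]
5: R B2 -> L0 hit  d=D]
6: R B1 -> L1 miss wb->B3  d=-]
7: R B1 -> L1 hit  d=-]
8: W B1 -> L1 hit  d=D]
9: R B5 -> L1 miss wb->B1  d=-]
10: R B5 -> L1 hit  d=-]
11: R B5 -> L1 hit  d=-]
12: W B4 -> L0 miss wb->B2  d=D]
13: R B4 -> L0 hit  d=D]
14: R B1 -> L1 miss  d=-]

DIRTY = [4]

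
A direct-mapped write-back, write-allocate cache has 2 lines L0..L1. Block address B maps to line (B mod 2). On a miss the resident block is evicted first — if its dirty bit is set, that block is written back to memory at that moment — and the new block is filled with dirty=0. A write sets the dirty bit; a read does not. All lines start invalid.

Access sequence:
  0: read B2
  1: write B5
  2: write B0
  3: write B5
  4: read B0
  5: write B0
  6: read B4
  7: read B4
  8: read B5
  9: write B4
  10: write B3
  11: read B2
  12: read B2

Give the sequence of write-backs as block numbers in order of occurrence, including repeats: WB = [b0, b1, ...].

WB = [0, 5, 4]

0: R B2 → L0 miss [-]
1: W B5 → L1 miss [D]
2: W B0 → L0 miss [D]
3: W B5 → L1 hit [D]
4: R B0 → L0 hit [D]
5: W B0 → L0 hit [D]
6: R B4 → L0 miss wb→B0 [-]
7: R B4 → L0 hit [-]
8: R B5 → L1 hit [D]
9: W B4 → L0 hit [D]
10: W B3 → L1 miss wb→B5 [D]
11: R B2 → L0 miss wb→B4 [-]
12: R B2 → L0 hit [-]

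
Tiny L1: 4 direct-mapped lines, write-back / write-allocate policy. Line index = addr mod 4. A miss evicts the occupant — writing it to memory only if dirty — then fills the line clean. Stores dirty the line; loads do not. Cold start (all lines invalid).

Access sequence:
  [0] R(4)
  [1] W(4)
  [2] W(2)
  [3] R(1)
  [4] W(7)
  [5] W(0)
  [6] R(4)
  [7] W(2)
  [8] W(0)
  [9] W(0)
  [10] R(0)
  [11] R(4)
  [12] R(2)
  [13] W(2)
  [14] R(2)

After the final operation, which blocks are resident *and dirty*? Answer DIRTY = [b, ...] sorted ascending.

DIRTY = [2, 7]

  0 | R B4 → L0 miss [-]
  1 | W B4 → L0 hit [D]
  2 | W B2 → L2 miss [D]
  3 | R B1 → L1 miss [-]
  4 | W B7 → L3 miss [D]
  5 | W B0 → L0 miss wb→B4 [D]
  6 | R B4 → L0 miss wb→B0 [-]
  7 | W B2 → L2 hit [D]
  8 | W B0 → L0 miss [D]
  9 | W B0 → L0 hit [D]
  10 | R B0 → L0 hit [D]
  11 | R B4 → L0 miss wb→B0 [-]
  12 | R B2 → L2 hit [D]
  13 | W B2 → L2 hit [D]
  14 | R B2 → L2 hit [D]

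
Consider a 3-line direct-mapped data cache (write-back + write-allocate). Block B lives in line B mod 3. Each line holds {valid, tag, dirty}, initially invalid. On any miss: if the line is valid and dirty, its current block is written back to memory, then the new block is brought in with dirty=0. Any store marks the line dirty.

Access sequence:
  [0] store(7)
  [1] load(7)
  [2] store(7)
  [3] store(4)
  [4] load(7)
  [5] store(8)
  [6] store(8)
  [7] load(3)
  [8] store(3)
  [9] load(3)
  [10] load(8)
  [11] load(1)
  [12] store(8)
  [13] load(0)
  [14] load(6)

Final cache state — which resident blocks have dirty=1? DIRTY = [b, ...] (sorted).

DIRTY = [8]

0: W B7 → L1 miss [D]
1: R B7 → L1 hit [D]
2: W B7 → L1 hit [D]
3: W B4 → L1 miss wb→B7 [D]
4: R B7 → L1 miss wb→B4 [-]
5: W B8 → L2 miss [D]
6: W B8 → L2 hit [D]
7: R B3 → L0 miss [-]
8: W B3 → L0 hit [D]
9: R B3 → L0 hit [D]
10: R B8 → L2 hit [D]
11: R B1 → L1 miss [-]
12: W B8 → L2 hit [D]
13: R B0 → L0 miss wb→B3 [-]
14: R B6 → L0 miss [-]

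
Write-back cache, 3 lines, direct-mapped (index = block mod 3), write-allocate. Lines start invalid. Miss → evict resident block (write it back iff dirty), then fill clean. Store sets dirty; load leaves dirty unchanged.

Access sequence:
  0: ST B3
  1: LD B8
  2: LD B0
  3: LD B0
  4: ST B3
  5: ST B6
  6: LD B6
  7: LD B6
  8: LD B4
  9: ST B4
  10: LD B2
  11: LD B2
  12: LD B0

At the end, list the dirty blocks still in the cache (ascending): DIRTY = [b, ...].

DIRTY = [4]

  0 | W B3 → L0 miss [D]
  1 | R B8 → L2 miss [-]
  2 | R B0 → L0 miss wb→B3 [-]
  3 | R B0 → L0 hit [-]
  4 | W B3 → L0 miss [D]
  5 | W B6 → L0 miss wb→B3 [D]
  6 | R B6 → L0 hit [D]
  7 | R B6 → L0 hit [D]
  8 | R B4 → L1 miss [-]
  9 | W B4 → L1 hit [D]
  10 | R B2 → L2 miss [-]
  11 | R B2 → L2 hit [-]
  12 | R B0 → L0 miss wb→B6 [-]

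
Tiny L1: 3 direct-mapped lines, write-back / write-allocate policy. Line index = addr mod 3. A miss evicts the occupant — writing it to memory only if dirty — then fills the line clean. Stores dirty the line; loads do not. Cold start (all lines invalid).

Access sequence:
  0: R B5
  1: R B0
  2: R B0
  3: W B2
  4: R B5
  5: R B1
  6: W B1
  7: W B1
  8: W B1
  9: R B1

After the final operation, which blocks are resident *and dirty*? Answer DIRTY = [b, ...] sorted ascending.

0: R B5 -> L2 miss  d=-]
1: R B0 -> L0 miss  d=-]
2: R B0 -> L0 hit  d=-]
3: W B2 -> L2 miss  d=D]
4: R B5 -> L2 miss wb->B2  d=-]
5: R B1 -> L1 miss  d=-]
6: W B1 -> L1 hit  d=D]
7: W B1 -> L1 hit  d=D]
8: W B1 -> L1 hit  d=D]
9: R B1 -> L1 hit  d=D]

DIRTY = [1]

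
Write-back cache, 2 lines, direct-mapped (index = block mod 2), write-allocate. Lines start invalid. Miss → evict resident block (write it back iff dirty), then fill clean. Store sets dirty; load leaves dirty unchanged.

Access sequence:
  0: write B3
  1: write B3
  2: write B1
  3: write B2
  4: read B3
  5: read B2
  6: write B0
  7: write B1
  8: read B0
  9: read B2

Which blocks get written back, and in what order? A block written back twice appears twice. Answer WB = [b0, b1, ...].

  0 | W B3 → L1 miss [D]
  1 | W B3 → L1 hit [D]
  2 | W B1 → L1 miss wb→B3 [D]
  3 | W B2 → L0 miss [D]
  4 | R B3 → L1 miss wb→B1 [-]
  5 | R B2 → L0 hit [D]
  6 | W B0 → L0 miss wb→B2 [D]
  7 | W B1 → L1 miss [D]
  8 | R B0 → L0 hit [D]
  9 | R B2 → L0 miss wb→B0 [-]

WB = [3, 1, 2, 0]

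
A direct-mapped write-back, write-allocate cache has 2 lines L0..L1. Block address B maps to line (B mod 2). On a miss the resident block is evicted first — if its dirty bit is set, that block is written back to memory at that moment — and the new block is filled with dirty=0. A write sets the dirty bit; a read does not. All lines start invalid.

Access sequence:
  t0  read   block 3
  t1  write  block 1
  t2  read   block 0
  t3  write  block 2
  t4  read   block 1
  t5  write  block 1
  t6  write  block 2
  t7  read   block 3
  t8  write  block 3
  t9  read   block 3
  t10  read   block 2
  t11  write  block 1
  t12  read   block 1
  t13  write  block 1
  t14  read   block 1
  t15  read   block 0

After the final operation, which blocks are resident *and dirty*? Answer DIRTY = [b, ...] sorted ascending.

0: R B3 → L1 miss [-]
1: W B1 → L1 miss [D]
2: R B0 → L0 miss [-]
3: W B2 → L0 miss [D]
4: R B1 → L1 hit [D]
5: W B1 → L1 hit [D]
6: W B2 → L0 hit [D]
7: R B3 → L1 miss wb→B1 [-]
8: W B3 → L1 hit [D]
9: R B3 → L1 hit [D]
10: R B2 → L0 hit [D]
11: W B1 → L1 miss wb→B3 [D]
12: R B1 → L1 hit [D]
13: W B1 → L1 hit [D]
14: R B1 → L1 hit [D]
15: R B0 → L0 miss wb→B2 [-]

DIRTY = [1]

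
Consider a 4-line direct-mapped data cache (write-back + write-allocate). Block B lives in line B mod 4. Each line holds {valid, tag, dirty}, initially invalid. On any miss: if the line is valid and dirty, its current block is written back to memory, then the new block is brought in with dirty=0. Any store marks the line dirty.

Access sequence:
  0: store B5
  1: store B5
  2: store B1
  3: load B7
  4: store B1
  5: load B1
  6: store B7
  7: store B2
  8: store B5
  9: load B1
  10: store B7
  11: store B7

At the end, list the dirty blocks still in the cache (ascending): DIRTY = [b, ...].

0: W B5 -> L1 miss  d=D]
1: W B5 -> L1 hit  d=D]
2: W B1 -> L1 miss wb->B5  d=D]
3: R B7 -> L3 miss  d=-]
4: W B1 -> L1 hit  d=D]
5: R B1 -> L1 hit  d=D]
6: W B7 -> L3 hit  d=D]
7: W B2 -> L2 miss  d=D]
8: W B5 -> L1 miss wb->B1  d=D]
9: R B1 -> L1 miss wb->B5  d=-]
10: W B7 -> L3 hit  d=D]
11: W B7 -> L3 hit  d=D]

DIRTY = [2, 7]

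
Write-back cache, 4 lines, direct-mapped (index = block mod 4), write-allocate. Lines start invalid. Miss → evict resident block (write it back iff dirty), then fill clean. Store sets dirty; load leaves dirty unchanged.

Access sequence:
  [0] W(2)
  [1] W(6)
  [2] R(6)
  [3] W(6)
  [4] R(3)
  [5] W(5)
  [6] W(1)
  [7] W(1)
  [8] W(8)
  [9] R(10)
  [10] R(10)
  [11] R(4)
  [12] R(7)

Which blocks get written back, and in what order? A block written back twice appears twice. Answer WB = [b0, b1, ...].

WB = [2, 5, 6, 8]

0: W B2 → L2 miss [D]
1: W B6 → L2 miss wb→B2 [D]
2: R B6 → L2 hit [D]
3: W B6 → L2 hit [D]
4: R B3 → L3 miss [-]
5: W B5 → L1 miss [D]
6: W B1 → L1 miss wb→B5 [D]
7: W B1 → L1 hit [D]
8: W B8 → L0 miss [D]
9: R B10 → L2 miss wb→B6 [-]
10: R B10 → L2 hit [-]
11: R B4 → L0 miss wb→B8 [-]
12: R B7 → L3 miss [-]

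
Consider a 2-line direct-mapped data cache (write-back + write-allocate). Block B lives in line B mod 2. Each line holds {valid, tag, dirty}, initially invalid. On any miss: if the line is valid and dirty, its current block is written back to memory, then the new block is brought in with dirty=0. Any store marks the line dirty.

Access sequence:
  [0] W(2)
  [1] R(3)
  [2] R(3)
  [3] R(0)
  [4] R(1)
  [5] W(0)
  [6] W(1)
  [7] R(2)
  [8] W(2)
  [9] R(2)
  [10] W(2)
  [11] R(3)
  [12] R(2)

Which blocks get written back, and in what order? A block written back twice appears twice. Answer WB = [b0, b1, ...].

WB = [2, 0, 1]

  0 | W B2 → L0 miss [D]
  1 | R B3 → L1 miss [-]
  2 | R B3 → L1 hit [-]
  3 | R B0 → L0 miss wb→B2 [-]
  4 | R B1 → L1 miss [-]
  5 | W B0 → L0 hit [D]
  6 | W B1 → L1 hit [D]
  7 | R B2 → L0 miss wb→B0 [-]
  8 | W B2 → L0 hit [D]
  9 | R B2 → L0 hit [D]
  10 | W B2 → L0 hit [D]
  11 | R B3 → L1 miss wb→B1 [-]
  12 | R B2 → L0 hit [D]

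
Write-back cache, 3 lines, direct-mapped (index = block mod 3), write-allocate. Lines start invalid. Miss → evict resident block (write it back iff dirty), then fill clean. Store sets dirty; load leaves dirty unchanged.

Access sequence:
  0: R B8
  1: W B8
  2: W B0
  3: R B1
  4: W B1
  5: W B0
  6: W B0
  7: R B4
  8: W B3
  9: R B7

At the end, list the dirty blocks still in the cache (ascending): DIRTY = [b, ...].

DIRTY = [3, 8]

  0 | R B8 → L2 miss [-]
  1 | W B8 → L2 hit [D]
  2 | W B0 → L0 miss [D]
  3 | R B1 → L1 miss [-]
  4 | W B1 → L1 hit [D]
  5 | W B0 → L0 hit [D]
  6 | W B0 → L0 hit [D]
  7 | R B4 → L1 miss wb→B1 [-]
  8 | W B3 → L0 miss wb→B0 [D]
  9 | R B7 → L1 miss [-]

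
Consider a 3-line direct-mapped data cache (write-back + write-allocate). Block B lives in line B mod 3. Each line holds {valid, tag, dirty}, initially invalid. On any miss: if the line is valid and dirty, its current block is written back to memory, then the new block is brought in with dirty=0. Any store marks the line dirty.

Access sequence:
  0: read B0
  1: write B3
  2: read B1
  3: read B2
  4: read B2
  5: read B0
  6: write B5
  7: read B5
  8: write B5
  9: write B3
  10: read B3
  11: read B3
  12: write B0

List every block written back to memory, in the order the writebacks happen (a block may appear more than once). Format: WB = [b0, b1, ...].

WB = [3, 3]

0: R B0 -> L0 miss  d=-]
1: W B3 -> L0 miss  d=D]
2: R B1 -> L1 miss  d=-]
3: R B2 -> L2 miss  d=-]
4: R B2 -> L2 hit  d=-]
5: R B0 -> L0 miss wb->B3  d=-]
6: W B5 -> L2 miss  d=D]
7: R B5 -> L2 hit  d=D]
8: W B5 -> L2 hit  d=D]
9: W B3 -> L0 miss  d=D]
10: R B3 -> L0 hit  d=D]
11: R B3 -> L0 hit  d=D]
12: W B0 -> L0 miss wb->B3  d=D]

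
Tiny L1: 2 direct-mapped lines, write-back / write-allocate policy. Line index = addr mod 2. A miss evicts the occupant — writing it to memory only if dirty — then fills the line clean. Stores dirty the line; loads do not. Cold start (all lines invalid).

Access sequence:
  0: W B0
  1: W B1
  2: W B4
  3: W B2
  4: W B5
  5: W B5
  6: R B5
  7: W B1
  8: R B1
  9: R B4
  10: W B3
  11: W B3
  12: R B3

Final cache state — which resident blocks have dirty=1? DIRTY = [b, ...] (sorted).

DIRTY = [3]

0: W B0 -> L0 miss  d=D]
1: W B1 -> L1 miss  d=D]
2: W B4 -> L0 miss wb->B0  d=D]
3: W B2 -> L0 miss wb->B4  d=D]
4: W B5 -> L1 miss wb->B1  d=D]
5: W B5 -> L1 hit  d=D]
6: R B5 -> L1 hit  d=D]
7: W B1 -> L1 miss wb->B5  d=D]
8: R B1 -> L1 hit  d=D]
9: R B4 -> L0 miss wb->B2  d=-]
10: W B3 -> L1 miss wb->B1  d=D]
11: W B3 -> L1 hit  d=D]
12: R B3 -> L1 hit  d=D]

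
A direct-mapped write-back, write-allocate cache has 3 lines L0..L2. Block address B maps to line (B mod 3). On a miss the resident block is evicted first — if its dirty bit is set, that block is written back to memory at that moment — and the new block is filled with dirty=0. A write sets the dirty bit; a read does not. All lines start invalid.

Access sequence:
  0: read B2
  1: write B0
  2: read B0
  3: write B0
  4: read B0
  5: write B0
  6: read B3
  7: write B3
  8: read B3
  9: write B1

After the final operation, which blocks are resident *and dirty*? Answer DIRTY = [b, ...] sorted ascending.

DIRTY = [1, 3]

  0 | R B2 → L2 miss [-]
  1 | W B0 → L0 miss [D]
  2 | R B0 → L0 hit [D]
  3 | W B0 → L0 hit [D]
  4 | R B0 → L0 hit [D]
  5 | W B0 → L0 hit [D]
  6 | R B3 → L0 miss wb→B0 [-]
  7 | W B3 → L0 hit [D]
  8 | R B3 → L0 hit [D]
  9 | W B1 → L1 miss [D]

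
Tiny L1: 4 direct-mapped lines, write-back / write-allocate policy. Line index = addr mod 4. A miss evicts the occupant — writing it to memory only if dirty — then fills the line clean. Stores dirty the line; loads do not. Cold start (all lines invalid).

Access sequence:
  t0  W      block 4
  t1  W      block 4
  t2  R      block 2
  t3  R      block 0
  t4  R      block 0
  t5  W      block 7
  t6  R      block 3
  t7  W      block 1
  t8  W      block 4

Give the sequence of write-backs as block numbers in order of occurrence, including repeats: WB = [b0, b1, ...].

WB = [4, 7]

  0 | W B4 → L0 miss [D]
  1 | W B4 → L0 hit [D]
  2 | R B2 → L2 miss [-]
  3 | R B0 → L0 miss wb→B4 [-]
  4 | R B0 → L0 hit [-]
  5 | W B7 → L3 miss [D]
  6 | R B3 → L3 miss wb→B7 [-]
  7 | W B1 → L1 miss [D]
  8 | W B4 → L0 miss [D]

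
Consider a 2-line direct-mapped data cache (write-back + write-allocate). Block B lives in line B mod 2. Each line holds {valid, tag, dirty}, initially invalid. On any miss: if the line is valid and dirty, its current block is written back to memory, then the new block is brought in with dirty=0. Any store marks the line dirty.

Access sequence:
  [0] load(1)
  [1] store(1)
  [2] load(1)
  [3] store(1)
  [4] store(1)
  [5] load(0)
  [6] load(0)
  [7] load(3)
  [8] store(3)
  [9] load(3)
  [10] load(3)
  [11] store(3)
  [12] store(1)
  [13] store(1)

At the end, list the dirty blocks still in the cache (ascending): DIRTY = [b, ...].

0: R B1 → L1 miss [-]
1: W B1 → L1 hit [D]
2: R B1 → L1 hit [D]
3: W B1 → L1 hit [D]
4: W B1 → L1 hit [D]
5: R B0 → L0 miss [-]
6: R B0 → L0 hit [-]
7: R B3 → L1 miss wb→B1 [-]
8: W B3 → L1 hit [D]
9: R B3 → L1 hit [D]
10: R B3 → L1 hit [D]
11: W B3 → L1 hit [D]
12: W B1 → L1 miss wb→B3 [D]
13: W B1 → L1 hit [D]

DIRTY = [1]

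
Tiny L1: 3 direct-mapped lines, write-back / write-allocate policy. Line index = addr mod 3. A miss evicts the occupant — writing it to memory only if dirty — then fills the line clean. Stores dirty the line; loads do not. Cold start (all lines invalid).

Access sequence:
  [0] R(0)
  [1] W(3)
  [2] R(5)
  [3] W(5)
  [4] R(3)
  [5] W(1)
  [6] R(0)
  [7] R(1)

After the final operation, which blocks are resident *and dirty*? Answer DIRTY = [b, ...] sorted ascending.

DIRTY = [1, 5]

  0 | R B0 → L0 miss [-]
  1 | W B3 → L0 miss [D]
  2 | R B5 → L2 miss [-]
  3 | W B5 → L2 hit [D]
  4 | R B3 → L0 hit [D]
  5 | W B1 → L1 miss [D]
  6 | R B0 → L0 miss wb→B3 [-]
  7 | R B1 → L1 hit [D]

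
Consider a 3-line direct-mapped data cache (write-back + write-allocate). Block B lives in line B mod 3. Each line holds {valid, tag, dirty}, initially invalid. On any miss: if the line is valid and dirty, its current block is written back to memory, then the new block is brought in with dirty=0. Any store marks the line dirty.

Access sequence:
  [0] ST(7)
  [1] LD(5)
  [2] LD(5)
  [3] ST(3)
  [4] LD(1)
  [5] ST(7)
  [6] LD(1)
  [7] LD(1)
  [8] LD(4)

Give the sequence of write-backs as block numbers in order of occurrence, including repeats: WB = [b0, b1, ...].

WB = [7, 7]

0: W B7 -> L1 miss  d=D]
1: R B5 -> L2 miss  d=-]
2: R B5 -> L2 hit  d=-]
3: W B3 -> L0 miss  d=D]
4: R B1 -> L1 miss wb->B7  d=-]
5: W B7 -> L1 miss  d=D]
6: R B1 -> L1 miss wb->B7  d=-]
7: R B1 -> L1 hit  d=-]
8: R B4 -> L1 miss  d=-]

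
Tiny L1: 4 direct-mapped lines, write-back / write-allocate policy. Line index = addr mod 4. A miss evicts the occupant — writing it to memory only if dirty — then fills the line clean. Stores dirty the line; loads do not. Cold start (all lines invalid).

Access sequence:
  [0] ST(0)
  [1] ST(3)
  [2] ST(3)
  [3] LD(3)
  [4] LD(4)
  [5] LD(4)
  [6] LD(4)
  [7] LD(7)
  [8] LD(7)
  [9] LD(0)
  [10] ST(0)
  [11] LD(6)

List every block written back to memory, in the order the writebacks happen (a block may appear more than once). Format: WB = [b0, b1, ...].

0: W B0 -> L0 miss  d=D]
1: W B3 -> L3 miss  d=D]
2: W B3 -> L3 hit  d=D]
3: R B3 -> L3 hit  d=D]
4: R B4 -> L0 miss wb->B0  d=-]
5: R B4 -> L0 hit  d=-]
6: R B4 -> L0 hit  d=-]
7: R B7 -> L3 miss wb->B3  d=-]
8: R B7 -> L3 hit  d=-]
9: R B0 -> L0 miss  d=-]
10: W B0 -> L0 hit  d=D]
11: R B6 -> L2 miss  d=-]

WB = [0, 3]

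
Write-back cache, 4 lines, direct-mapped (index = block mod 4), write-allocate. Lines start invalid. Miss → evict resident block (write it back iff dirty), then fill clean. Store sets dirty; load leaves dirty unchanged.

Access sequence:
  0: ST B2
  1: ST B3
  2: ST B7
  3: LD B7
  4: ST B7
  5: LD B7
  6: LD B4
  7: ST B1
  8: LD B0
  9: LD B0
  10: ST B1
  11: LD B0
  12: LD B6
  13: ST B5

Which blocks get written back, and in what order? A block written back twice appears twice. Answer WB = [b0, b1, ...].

0: W B2 -> L2 miss  d=D]
1: W B3 -> L3 miss  d=D]
2: W B7 -> L3 miss wb->B3  d=D]
3: R B7 -> L3 hit  d=D]
4: W B7 -> L3 hit  d=D]
5: R B7 -> L3 hit  d=D]
6: R B4 -> L0 miss  d=-]
7: W B1 -> L1 miss  d=D]
8: R B0 -> L0 miss  d=-]
9: R B0 -> L0 hit  d=-]
10: W B1 -> L1 hit  d=D]
11: R B0 -> L0 hit  d=-]
12: R B6 -> L2 miss wb->B2  d=-]
13: W B5 -> L1 miss wb->B1  d=D]

WB = [3, 2, 1]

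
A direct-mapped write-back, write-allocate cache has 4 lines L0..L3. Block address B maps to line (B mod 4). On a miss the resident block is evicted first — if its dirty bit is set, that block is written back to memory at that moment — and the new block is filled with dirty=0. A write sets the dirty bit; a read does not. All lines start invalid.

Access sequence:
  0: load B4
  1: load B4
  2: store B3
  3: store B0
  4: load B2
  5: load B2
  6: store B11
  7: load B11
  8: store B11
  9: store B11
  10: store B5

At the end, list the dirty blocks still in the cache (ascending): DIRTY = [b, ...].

0: R B4 → L0 miss [-]
1: R B4 → L0 hit [-]
2: W B3 → L3 miss [D]
3: W B0 → L0 miss [D]
4: R B2 → L2 miss [-]
5: R B2 → L2 hit [-]
6: W B11 → L3 miss wb→B3 [D]
7: R B11 → L3 hit [D]
8: W B11 → L3 hit [D]
9: W B11 → L3 hit [D]
10: W B5 → L1 miss [D]

DIRTY = [0, 5, 11]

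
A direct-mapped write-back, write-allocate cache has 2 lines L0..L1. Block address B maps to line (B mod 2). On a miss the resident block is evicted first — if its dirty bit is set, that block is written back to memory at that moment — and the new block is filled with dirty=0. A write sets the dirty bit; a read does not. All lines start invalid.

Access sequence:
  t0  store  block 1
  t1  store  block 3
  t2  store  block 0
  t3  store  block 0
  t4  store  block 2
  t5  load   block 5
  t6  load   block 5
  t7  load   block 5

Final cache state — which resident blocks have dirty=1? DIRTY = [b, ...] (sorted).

DIRTY = [2]

0: W B1 -> L1 miss  d=D]
1: W B3 -> L1 miss wb->B1  d=D]
2: W B0 -> L0 miss  d=D]
3: W B0 -> L0 hit  d=D]
4: W B2 -> L0 miss wb->B0  d=D]
5: R B5 -> L1 miss wb->B3  d=-]
6: R B5 -> L1 hit  d=-]
7: R B5 -> L1 hit  d=-]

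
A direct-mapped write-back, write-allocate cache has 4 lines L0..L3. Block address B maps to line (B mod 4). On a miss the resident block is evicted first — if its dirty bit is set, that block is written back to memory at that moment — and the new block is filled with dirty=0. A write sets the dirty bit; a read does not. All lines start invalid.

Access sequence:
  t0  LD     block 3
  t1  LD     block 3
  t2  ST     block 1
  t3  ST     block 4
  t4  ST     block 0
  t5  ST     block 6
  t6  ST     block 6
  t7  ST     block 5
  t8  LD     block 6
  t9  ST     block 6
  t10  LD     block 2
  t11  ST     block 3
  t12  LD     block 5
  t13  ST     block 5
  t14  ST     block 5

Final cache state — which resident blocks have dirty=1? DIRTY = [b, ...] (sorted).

0: R B3 → L3 miss [-]
1: R B3 → L3 hit [-]
2: W B1 → L1 miss [D]
3: W B4 → L0 miss [D]
4: W B0 → L0 miss wb→B4 [D]
5: W B6 → L2 miss [D]
6: W B6 → L2 hit [D]
7: W B5 → L1 miss wb→B1 [D]
8: R B6 → L2 hit [D]
9: W B6 → L2 hit [D]
10: R B2 → L2 miss wb→B6 [-]
11: W B3 → L3 hit [D]
12: R B5 → L1 hit [D]
13: W B5 → L1 hit [D]
14: W B5 → L1 hit [D]

DIRTY = [0, 3, 5]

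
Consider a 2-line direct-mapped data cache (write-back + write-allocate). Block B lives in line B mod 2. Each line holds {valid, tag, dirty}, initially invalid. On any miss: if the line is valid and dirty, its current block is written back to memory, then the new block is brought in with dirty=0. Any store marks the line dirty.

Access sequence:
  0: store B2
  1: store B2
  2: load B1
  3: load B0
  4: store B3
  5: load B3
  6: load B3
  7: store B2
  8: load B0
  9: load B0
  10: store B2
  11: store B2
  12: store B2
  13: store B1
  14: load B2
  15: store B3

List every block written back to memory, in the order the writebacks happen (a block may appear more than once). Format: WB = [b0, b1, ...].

WB = [2, 2, 3, 1]

0: W B2 -> L0 miss  d=D]
1: W B2 -> L0 hit  d=D]
2: R B1 -> L1 miss  d=-]
3: R B0 -> L0 miss wb->B2  d=-]
4: W B3 -> L1 miss  d=D]
5: R B3 -> L1 hit  d=D]
6: R B3 -> L1 hit  d=D]
7: W B2 -> L0 miss  d=D]
8: R B0 -> L0 miss wb->B2  d=-]
9: R B0 -> L0 hit  d=-]
10: W B2 -> L0 miss  d=D]
11: W B2 -> L0 hit  d=D]
12: W B2 -> L0 hit  d=D]
13: W B1 -> L1 miss wb->B3  d=D]
14: R B2 -> L0 hit  d=D]
15: W B3 -> L1 miss wb->B1  d=D]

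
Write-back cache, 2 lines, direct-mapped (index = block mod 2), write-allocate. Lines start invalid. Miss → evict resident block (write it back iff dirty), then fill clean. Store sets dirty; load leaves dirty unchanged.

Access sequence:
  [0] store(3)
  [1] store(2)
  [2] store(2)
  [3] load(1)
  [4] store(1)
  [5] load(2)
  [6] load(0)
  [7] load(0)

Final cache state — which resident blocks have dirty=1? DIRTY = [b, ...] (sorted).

DIRTY = [1]

0: W B3 -> L1 miss  d=D]
1: W B2 -> L0 miss  d=D]
2: W B2 -> L0 hit  d=D]
3: R B1 -> L1 miss wb->B3  d=-]
4: W B1 -> L1 hit  d=D]
5: R B2 -> L0 hit  d=D]
6: R B0 -> L0 miss wb->B2  d=-]
7: R B0 -> L0 hit  d=-]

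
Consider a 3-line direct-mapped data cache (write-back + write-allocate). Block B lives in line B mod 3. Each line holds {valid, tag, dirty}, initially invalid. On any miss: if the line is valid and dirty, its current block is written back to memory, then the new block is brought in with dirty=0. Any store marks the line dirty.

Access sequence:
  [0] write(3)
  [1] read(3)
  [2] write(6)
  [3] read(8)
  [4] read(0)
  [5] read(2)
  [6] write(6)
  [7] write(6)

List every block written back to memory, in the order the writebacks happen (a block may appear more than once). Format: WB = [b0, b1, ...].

0: W B3 -> L0 miss  d=D]
1: R B3 -> L0 hit  d=D]
2: W B6 -> L0 miss wb->B3  d=D]
3: R B8 -> L2 miss  d=-]
4: R B0 -> L0 miss wb->B6  d=-]
5: R B2 -> L2 miss  d=-]
6: W B6 -> L0 miss  d=D]
7: W B6 -> L0 hit  d=D]

WB = [3, 6]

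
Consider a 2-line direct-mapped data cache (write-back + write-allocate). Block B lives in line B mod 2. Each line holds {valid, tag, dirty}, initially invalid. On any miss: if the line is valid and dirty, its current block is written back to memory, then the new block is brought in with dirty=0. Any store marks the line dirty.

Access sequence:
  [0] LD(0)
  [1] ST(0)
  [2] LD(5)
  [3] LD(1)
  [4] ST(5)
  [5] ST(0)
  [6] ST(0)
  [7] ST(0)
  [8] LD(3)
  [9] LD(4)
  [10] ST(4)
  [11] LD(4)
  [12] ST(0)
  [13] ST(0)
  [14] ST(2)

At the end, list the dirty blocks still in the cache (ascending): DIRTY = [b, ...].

DIRTY = [2]

0: R B0 -> L0 miss  d=-]
1: W B0 -> L0 hit  d=D]
2: R B5 -> L1 miss  d=-]
3: R B1 -> L1 miss  d=-]
4: W B5 -> L1 miss  d=D]
5: W B0 -> L0 hit  d=D]
6: W B0 -> L0 hit  d=D]
7: W B0 -> L0 hit  d=D]
8: R B3 -> L1 miss wb->B5  d=-]
9: R B4 -> L0 miss wb->B0  d=-]
10: W B4 -> L0 hit  d=D]
11: R B4 -> L0 hit  d=D]
12: W B0 -> L0 miss wb->B4  d=D]
13: W B0 -> L0 hit  d=D]
14: W B2 -> L0 miss wb->B0  d=D]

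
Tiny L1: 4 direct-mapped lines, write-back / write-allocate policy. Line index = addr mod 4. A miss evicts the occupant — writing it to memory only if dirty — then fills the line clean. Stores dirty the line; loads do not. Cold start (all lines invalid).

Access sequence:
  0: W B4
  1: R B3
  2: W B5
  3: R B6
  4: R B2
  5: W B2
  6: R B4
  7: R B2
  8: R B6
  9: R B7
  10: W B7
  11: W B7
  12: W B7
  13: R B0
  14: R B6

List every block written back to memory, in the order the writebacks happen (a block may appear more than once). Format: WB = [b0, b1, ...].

WB = [2, 4]

0: W B4 -> L0 miss  d=D]
1: R B3 -> L3 miss  d=-]
2: W B5 -> L1 miss  d=D]
3: R B6 -> L2 miss  d=-]
4: R B2 -> L2 miss  d=-]
5: W B2 -> L2 hit  d=D]
6: R B4 -> L0 hit  d=D]
7: R B2 -> L2 hit  d=D]
8: R B6 -> L2 miss wb->B2  d=-]
9: R B7 -> L3 miss  d=-]
10: W B7 -> L3 hit  d=D]
11: W B7 -> L3 hit  d=D]
12: W B7 -> L3 hit  d=D]
13: R B0 -> L0 miss wb->B4  d=-]
14: R B6 -> L2 hit  d=-]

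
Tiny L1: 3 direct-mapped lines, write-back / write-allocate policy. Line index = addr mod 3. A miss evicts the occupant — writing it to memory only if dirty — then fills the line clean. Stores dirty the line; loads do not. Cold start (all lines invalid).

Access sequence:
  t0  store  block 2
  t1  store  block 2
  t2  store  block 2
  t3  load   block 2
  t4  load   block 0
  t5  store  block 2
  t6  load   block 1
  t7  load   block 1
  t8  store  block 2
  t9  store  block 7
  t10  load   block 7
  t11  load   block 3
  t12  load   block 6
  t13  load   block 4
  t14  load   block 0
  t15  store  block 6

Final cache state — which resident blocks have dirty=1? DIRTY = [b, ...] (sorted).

DIRTY = [2, 6]

0: W B2 → L2 miss [D]
1: W B2 → L2 hit [D]
2: W B2 → L2 hit [D]
3: R B2 → L2 hit [D]
4: R B0 → L0 miss [-]
5: W B2 → L2 hit [D]
6: R B1 → L1 miss [-]
7: R B1 → L1 hit [-]
8: W B2 → L2 hit [D]
9: W B7 → L1 miss [D]
10: R B7 → L1 hit [D]
11: R B3 → L0 miss [-]
12: R B6 → L0 miss [-]
13: R B4 → L1 miss wb→B7 [-]
14: R B0 → L0 miss [-]
15: W B6 → L0 miss [D]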